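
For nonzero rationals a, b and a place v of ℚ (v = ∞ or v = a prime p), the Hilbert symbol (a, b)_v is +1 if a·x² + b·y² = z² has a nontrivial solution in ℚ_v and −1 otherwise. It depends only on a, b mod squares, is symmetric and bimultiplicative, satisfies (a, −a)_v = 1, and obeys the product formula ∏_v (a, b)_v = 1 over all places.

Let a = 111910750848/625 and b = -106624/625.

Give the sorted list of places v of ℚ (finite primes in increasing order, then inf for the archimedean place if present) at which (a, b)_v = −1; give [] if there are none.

[2, 13]

Mod squares: a ≡ 442, b ≡ -34. Check v ∈ {∞, 2, 3, 5, 7, 13, 17}.
v=17: a=17^3·(≡2), b=17^1·(≡4) mod 17; (2|17)=+1, (4|17)=+1; (−1)^{3·1·8}·(+1)^1·(+1)^3 = +1.
v=7: a=7^0·(≡4), b=7^2·(≡4) mod 7; (4|7)=+1, (4|7)=+1; (−1)^{0·2·3}·(+1)^2·(+1)^0 = +1.
v=5: a=5^-4·(≡3), b=5^-4·(≡1) mod 5; (3|5)=-1, (1|5)=+1; (−1)^{-4·-4·2}·(-1)^-4·(+1)^-4 = +1.
v=2: v_2(a)=7, v_2(b)=7; units ≡ 5, 7 (mod 8); ε·ε+αω+βω = 0·1+7·0+7·1 ≡ 1  ⇒  (a,b)_2 = -1.
v=3: a=3^4·(≡1), b=3^0·(≡2) mod 3; (1|3)=+1, (2|3)=-1; (−1)^{4·0·1}·(+1)^0·(-1)^4 = +1.
v=13: a=13^3·(≡6), b=13^0·(≡2) mod 13; (6|13)=-1, (2|13)=-1; (−1)^{3·0·6}·(-1)^0·(-1)^3 = -1.
v=∞: 442 > 0 and -34 < 0  ⇒  (a,b)_∞ = +1.
(442, -34 / ℚ) ramifies at {2, 13}: a division algebra.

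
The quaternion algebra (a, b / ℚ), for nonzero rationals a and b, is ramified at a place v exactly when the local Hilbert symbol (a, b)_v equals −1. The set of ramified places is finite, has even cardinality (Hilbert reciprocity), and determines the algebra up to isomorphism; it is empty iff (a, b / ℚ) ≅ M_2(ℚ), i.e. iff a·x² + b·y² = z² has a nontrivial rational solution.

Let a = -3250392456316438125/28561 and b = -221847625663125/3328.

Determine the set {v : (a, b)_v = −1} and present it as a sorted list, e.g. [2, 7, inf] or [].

(a, b) ≡ (-1309, -57057) mod (ℚ^×)²; places V = {2, 3, 5, 7, 11, 13, 17, 19, 23, ∞}.
(a,b)_13: α=-4, u≡9; β=-1, v≡5 (mod 13); (9|13)=+1, (5|13)=-1; sign (−1)^0·+1^-1·-1^-4 = +1.
(a,b)_2: α=0, β=-8; u≡3, v≡7 (mod 8); ε(u)ε(v)=1·1, αω(v)=0·0, βω(u)=-8·1; sum ≡ 1  ⇒  -1.
(a,b)_19: α=2, u≡12; β=1, v≡15 (mod 19); (12|19)=-1, (15|19)=-1; sign (−1)^0·-1^1·-1^2 = -1.
(a,b)_5: α=4, u≡4; β=4, v≡3 (mod 5); (4|5)=+1, (3|5)=-1; sign (−1)^0·+1^4·-1^4 = +1.
(a,b)_17: α=5, u≡16; β=2, v≡5 (mod 17); (16|17)=+1, (5|17)=-1; sign (−1)^0·+1^2·-1^5 = -1.
(a,b)_23: α=0, u≡9; β=4, v≡13 (mod 23); (9|23)=+1, (13|23)=+1; sign (−1)^0·+1^4·+1^0 = +1.
(a,b)_11: α=5, u≡2; β=1, v≡3 (mod 11); (2|11)=-1, (3|11)=+1; sign (−1)^1·-1^1·+1^5 = +1.
(a,b)_3: α=2, u≡2; β=1, v≡1 (mod 3); (2|3)=-1, (1|3)=+1; sign (−1)^0·-1^1·+1^2 = -1.
(a,b)_7: α=1, u≡1; β=1, v≡1 (mod 7); (1|7)=+1, (1|7)=+1; sign (−1)^1·+1^1·+1^1 = -1.
(a,b)_∞: sgn(-1309)=−, sgn(-57057)=−, so -1.
|Ram(-1309, -57057)| = 6, even; anisotropic at {2, 3, 7, 17, 19, ∞}.

[2, 3, 7, 17, 19, inf]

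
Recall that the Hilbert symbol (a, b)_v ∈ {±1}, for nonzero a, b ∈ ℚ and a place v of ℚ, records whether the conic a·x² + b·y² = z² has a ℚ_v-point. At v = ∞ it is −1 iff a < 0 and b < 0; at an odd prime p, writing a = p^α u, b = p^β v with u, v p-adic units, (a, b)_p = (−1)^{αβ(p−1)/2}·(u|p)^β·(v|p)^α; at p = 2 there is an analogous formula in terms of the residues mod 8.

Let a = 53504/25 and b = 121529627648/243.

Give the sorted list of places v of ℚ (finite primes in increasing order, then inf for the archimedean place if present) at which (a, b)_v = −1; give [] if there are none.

(a, b) ≡ (209, 8151) mod (ℚ^×)²; places V = {2, 3, 5, 11, 13, 19, ∞}.
(a,b)_11: α=1, u≡8; β=3, v≡1 (mod 11); (8|11)=-1, (1|11)=+1; sign (−1)^1·-1^3·+1^1 = +1.
(a,b)_2: α=8, β=10; u≡1, v≡7 (mod 8); ε(u)ε(v)=0·1, αω(v)=8·0, βω(u)=10·0; sum ≡ 0  ⇒  +1.
(a,b)_∞: sgn(209)=+, sgn(8151)=+, so +1.
(a,b)_5: α=-2, u≡4; β=0, v≡1 (mod 5); (4|5)=+1, (1|5)=+1; sign (−1)^0·+1^0·+1^-2 = +1.
(a,b)_3: α=0, u≡2; β=-5, v≡2 (mod 3); (2|3)=-1, (2|3)=-1; sign (−1)^0·-1^-5·-1^0 = -1.
(a,b)_19: α=1, u≡7; β=3, v≡16 (mod 19); (7|19)=+1, (16|19)=+1; sign (−1)^1·+1^3·+1^1 = -1.
(a,b)_13: α=0, u≡4; β=1, v≡4 (mod 13); (4|13)=+1, (4|13)=+1; sign (−1)^0·+1^1·+1^0 = +1.
Ram(209, 8151) = {3, 19}; no ℚ_3-point on the conic.

[3, 19]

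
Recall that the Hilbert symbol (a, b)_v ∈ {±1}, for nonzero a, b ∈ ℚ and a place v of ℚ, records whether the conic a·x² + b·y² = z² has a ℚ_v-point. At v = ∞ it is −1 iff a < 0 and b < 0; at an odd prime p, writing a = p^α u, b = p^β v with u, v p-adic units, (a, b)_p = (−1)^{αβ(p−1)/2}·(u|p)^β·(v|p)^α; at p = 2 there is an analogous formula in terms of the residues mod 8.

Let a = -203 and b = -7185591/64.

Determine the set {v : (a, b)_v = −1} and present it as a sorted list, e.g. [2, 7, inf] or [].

Mod squares: a ≡ -203, b ≡ -88711. Check v ∈ {∞, 2, 3, 7, 19, 23, 29}.
v=23: a=23^0·(≡4), b=23^1·(≡20) mod 23; (4|23)=+1, (20|23)=-1; (−1)^{0·1·11}·(+1)^1·(-1)^0 = +1.
v=2: v_2(a)=0, v_2(b)=-6; units ≡ 5, 1 (mod 8); ε·ε+αω+βω = 0·0+0·0+-6·1 ≡ 0  ⇒  (a,b)_2 = +1.
v=3: a=3^0·(≡1), b=3^4·(≡2) mod 3; (1|3)=+1, (2|3)=-1; (−1)^{0·4·1}·(+1)^4·(-1)^0 = +1.
v=∞: -203 < 0 and -88711 < 0  ⇒  (a,b)_∞ = -1.
v=19: a=19^0·(≡6), b=19^1·(≡9) mod 19; (6|19)=+1, (9|19)=+1; (−1)^{0·1·9}·(+1)^1·(+1)^0 = +1.
v=7: a=7^1·(≡6), b=7^1·(≡2) mod 7; (6|7)=-1, (2|7)=+1; (−1)^{1·1·3}·(-1)^1·(+1)^1 = +1.
v=29: a=29^1·(≡22), b=29^1·(≡14) mod 29; (22|29)=+1, (14|29)=-1; (−1)^{1·1·14}·(+1)^1·(-1)^1 = -1.
(-203, -88711 / ℚ) ramifies at {29, ∞}: a division algebra.

[29, inf]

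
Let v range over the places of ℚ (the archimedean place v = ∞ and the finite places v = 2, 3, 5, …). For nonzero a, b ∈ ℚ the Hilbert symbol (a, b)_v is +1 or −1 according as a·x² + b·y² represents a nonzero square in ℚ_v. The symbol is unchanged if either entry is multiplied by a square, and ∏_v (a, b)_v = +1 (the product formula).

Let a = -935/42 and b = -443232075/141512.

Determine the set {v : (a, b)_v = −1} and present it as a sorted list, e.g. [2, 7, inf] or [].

Mod squares: a ≡ -39270, b ≡ -6. Check v ∈ {∞, 2, 3, 5, 7, 11, 13, 17, 19}.
v=3: a=3^-1·(≡2), b=3^1·(≡1) mod 3; (2|3)=-1, (1|3)=+1; (−1)^{-1·1·1}·(-1)^1·(+1)^-1 = +1.
v=∞: -39270 < 0 and -6 < 0  ⇒  (a,b)_∞ = -1.
v=17: a=17^1·(≡8), b=17^2·(≡12) mod 17; (8|17)=+1, (12|17)=-1; (−1)^{1·2·8}·(+1)^2·(-1)^1 = -1.
v=19: a=19^0·(≡18), b=19^-2·(≡8) mod 19; (18|19)=-1, (8|19)=-1; (−1)^{0·-2·9}·(-1)^-2·(-1)^0 = +1.
v=2: v_2(a)=-1, v_2(b)=-3; units ≡ 5, 5 (mod 8); ε·ε+αω+βω = 0·0+-1·1+-3·1 ≡ 0  ⇒  (a,b)_2 = +1.
v=11: a=11^1·(≡4), b=11^2·(≡3) mod 11; (4|11)=+1, (3|11)=+1; (−1)^{1·2·5}·(+1)^2·(+1)^1 = +1.
v=5: a=5^1·(≡4), b=5^2·(≡1) mod 5; (4|5)=+1, (1|5)=+1; (−1)^{1·2·2}·(+1)^2·(+1)^1 = +1.
v=7: a=7^-1·(≡4), b=7^-2·(≡2) mod 7; (4|7)=+1, (2|7)=+1; (−1)^{-1·-2·3}·(+1)^-2·(+1)^-1 = +1.
v=13: a=13^0·(≡9), b=13^2·(≡7) mod 13; (9|13)=+1, (7|13)=-1; (−1)^{0·2·6}·(+1)^2·(-1)^0 = +1.
|Ram(-39270, -6)| = 2, even; anisotropic at {17, ∞}.

[17, inf]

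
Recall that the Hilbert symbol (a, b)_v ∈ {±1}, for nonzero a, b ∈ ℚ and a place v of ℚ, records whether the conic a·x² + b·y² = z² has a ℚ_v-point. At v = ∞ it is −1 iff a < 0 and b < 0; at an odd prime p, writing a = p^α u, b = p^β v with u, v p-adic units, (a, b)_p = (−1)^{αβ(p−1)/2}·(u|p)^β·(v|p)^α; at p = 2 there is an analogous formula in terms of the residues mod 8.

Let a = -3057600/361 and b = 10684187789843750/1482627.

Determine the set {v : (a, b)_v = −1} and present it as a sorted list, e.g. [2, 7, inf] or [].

Mod squares: a ≡ -39, b ≡ 546. Check v ∈ {∞, 2, 3, 5, 7, 13, 19, 23, 37, 41}.
v=13: a=13^1·(≡10), b=13^3·(≡12) mod 13; (10|13)=+1, (12|13)=+1; (−1)^{1·3·6}·(+1)^3·(+1)^1 = +1.
v=3: a=3^1·(≡2), b=3^-1·(≡2) mod 3; (2|3)=-1, (2|3)=-1; (−1)^{1·-1·1}·(-1)^-1·(-1)^1 = -1.
v=19: a=19^-2·(≡13), b=19^-2·(≡13) mod 19; (13|19)=-1, (13|19)=-1; (−1)^{-2·-2·9}·(-1)^-2·(-1)^-2 = +1.
v=2: v_2(a)=6, v_2(b)=1; units ≡ 1, 1 (mod 8); ε·ε+αω+βω = 0·0+6·0+1·0 ≡ 0  ⇒  (a,b)_2 = +1.
v=∞: -39 < 0 and 546 > 0  ⇒  (a,b)_∞ = +1.
v=5: a=5^2·(≡1), b=5^8·(≡1) mod 5; (1|5)=+1, (1|5)=+1; (−1)^{2·8·2}·(+1)^8·(+1)^2 = +1.
v=23: a=23^0·(≡7), b=23^2·(≡17) mod 23; (7|23)=-1, (17|23)=-1; (−1)^{0·2·11}·(-1)^2·(-1)^0 = +1.
v=37: a=37^0·(≡24), b=37^-2·(≡34) mod 37; (24|37)=-1, (34|37)=+1; (−1)^{0·-2·18}·(-1)^-2·(+1)^0 = +1.
v=41: a=41^0·(≡39), b=41^2·(≡22) mod 41; (39|41)=+1, (22|41)=-1; (−1)^{0·2·20}·(+1)^2·(-1)^0 = +1.
v=7: a=7^2·(≡3), b=7^1·(≡4) mod 7; (3|7)=-1, (4|7)=+1; (−1)^{2·1·3}·(-1)^1·(+1)^2 = -1.
|Ram(-39, 546)| = 2, even; anisotropic at {3, 7}.

[3, 7]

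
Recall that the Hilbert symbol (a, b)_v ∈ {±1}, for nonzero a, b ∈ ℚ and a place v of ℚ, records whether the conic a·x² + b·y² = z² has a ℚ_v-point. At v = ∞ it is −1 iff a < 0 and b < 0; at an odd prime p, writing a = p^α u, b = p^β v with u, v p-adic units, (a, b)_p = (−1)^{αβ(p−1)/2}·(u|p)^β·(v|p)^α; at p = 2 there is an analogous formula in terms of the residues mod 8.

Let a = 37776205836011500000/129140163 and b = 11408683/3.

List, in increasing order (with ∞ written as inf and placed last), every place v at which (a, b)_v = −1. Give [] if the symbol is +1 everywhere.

(a, b) ≡ (858, 561) mod (ℚ^×)²; places V = {2, 3, 5, 11, 13, 17, 19, 23, ∞}.
(a,b)_∞: sgn(858)=+, sgn(561)=+, so +1.
(a,b)_5: α=6, u≡2; β=0, v≡1 (mod 5); (2|5)=-1, (1|5)=+1; sign (−1)^0·-1^0·+1^6 = +1.
(a,b)_13: α=5, u≡1; β=2, v≡8 (mod 13); (1|13)=+1, (8|13)=-1; sign (−1)^0·+1^2·-1^5 = -1.
(a,b)_19: α=0, u≡2; β=2, v≡2 (mod 19); (2|19)=-1, (2|19)=-1; sign (−1)^0·-1^2·-1^0 = +1.
(a,b)_11: α=3, u≡9; β=1, v≡6 (mod 11); (9|11)=+1, (6|11)=-1; sign (−1)^1·+1^1·-1^3 = +1.
(a,b)_3: α=-17, u≡1; β=-1, v≡1 (mod 3); (1|3)=+1, (1|3)=+1; sign (−1)^1·+1^-1·+1^-17 = -1.
(a,b)_2: α=5, β=0; u≡5, v≡1 (mod 8); ε(u)ε(v)=0·0, αω(v)=5·0, βω(u)=0·1; sum ≡ 0  ⇒  +1.
(a,b)_23: α=2, u≡11; β=0, v≡13 (mod 23); (11|23)=-1, (13|23)=+1; sign (−1)^0·-1^0·+1^2 = +1.
(a,b)_17: α=2, u≡8; β=1, v≡8 (mod 17); (8|17)=+1, (8|17)=+1; sign (−1)^0·+1^1·+1^2 = +1.
|Ram(858, 561)| = 2, even; anisotropic at {3, 13}.

[3, 13]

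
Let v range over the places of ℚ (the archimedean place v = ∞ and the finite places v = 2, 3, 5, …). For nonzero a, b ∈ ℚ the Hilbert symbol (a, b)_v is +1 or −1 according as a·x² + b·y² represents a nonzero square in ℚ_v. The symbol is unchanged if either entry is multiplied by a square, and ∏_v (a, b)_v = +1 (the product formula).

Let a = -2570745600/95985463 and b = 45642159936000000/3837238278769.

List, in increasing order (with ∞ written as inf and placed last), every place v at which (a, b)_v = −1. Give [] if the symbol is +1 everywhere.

(a, b) ≡ (-3857, 29) mod (ℚ^×)²; places V = {2, 3, 5, 7, 19, 23, 29, ∞}.
(a,b)_2: α=8, β=12; u≡7, v≡5 (mod 8); ε(u)ε(v)=1·0, αω(v)=8·1, βω(u)=12·0; sum ≡ 0  ⇒  +1.
(a,b)_∞: sgn(-3857)=−, sgn(29)=+, so +1.
(a,b)_7: α=-3, u≡2; β=-2, v≡4 (mod 7); (2|7)=+1, (4|7)=+1; sign (−1)^0·+1^-2·+1^-3 = +1.
(a,b)_19: α=1, u≡17; β=2, v≡8 (mod 19); (17|19)=+1, (8|19)=-1; sign (−1)^0·+1^2·-1^1 = -1.
(a,b)_3: α=6, u≡1; β=4, v≡2 (mod 3); (1|3)=+1, (2|3)=-1; sign (−1)^0·+1^4·-1^6 = +1.
(a,b)_23: α=-4, u≡21; β=-8, v≡16 (mod 23); (21|23)=-1, (16|23)=+1; sign (−1)^0·-1^-8·+1^-4 = +1.
(a,b)_29: α=1, u≡21; β=3, v≡22 (mod 29); (21|29)=-1, (22|29)=+1; sign (−1)^0·-1^3·+1^1 = -1.
(a,b)_5: α=2, u≡2; β=6, v≡1 (mod 5); (2|5)=-1, (1|5)=+1; sign (−1)^0·-1^6·+1^2 = +1.
|Ram(-3857, 29)| = 2, even; anisotropic at {19, 29}.

[19, 29]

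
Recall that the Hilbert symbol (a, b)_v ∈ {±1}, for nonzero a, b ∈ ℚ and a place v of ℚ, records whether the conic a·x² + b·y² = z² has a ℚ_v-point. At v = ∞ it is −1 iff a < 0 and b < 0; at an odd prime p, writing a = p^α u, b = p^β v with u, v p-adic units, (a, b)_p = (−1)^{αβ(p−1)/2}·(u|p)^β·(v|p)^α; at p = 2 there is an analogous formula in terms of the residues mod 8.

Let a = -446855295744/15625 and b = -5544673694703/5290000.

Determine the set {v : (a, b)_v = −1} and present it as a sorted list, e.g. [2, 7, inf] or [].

[13, inf]

(a, b) ≡ (-11, -143) mod (ℚ^×)²; places V = {2, 3, 5, 11, 13, 17, 19, 23, ∞}.
(a,b)_11: α=1, u≡2; β=3, v≡1 (mod 11); (2|11)=-1, (1|11)=+1; sign (−1)^1·-1^3·+1^1 = +1.
(a,b)_5: α=-6, u≡1; β=-4, v≡3 (mod 5); (1|5)=+1, (3|5)=-1; sign (−1)^0·+1^-4·-1^-6 = +1.
(a,b)_3: α=2, u≡1; β=8, v≡1 (mod 3); (1|3)=+1, (1|3)=+1; sign (−1)^0·+1^8·+1^2 = +1.
(a,b)_∞: sgn(-11)=−, sgn(-143)=−, so -1.
(a,b)_19: α=2, u≡14; β=0, v≡16 (mod 19); (14|19)=-1, (16|19)=+1; sign (−1)^0·-1^0·+1^2 = +1.
(a,b)_23: α=0, u≡2; β=-2, v≡18 (mod 23); (2|23)=+1, (18|23)=+1; sign (−1)^0·+1^-2·+1^0 = +1.
(a,b)_13: α=2, u≡2; β=3, v≡8 (mod 13); (2|13)=-1, (8|13)=-1; sign (−1)^0·-1^3·-1^2 = -1.
(a,b)_17: α=2, u≡11; β=2, v≡11 (mod 17); (11|17)=-1, (11|17)=-1; sign (−1)^0·-1^2·-1^2 = +1.
(a,b)_2: α=8, β=-4; u≡5, v≡1 (mod 8); ε(u)ε(v)=0·0, αω(v)=8·0, βω(u)=-4·1; sum ≡ 0  ⇒  +1.
(-11, -143 / ℚ) ramifies at {13, ∞}: a division algebra.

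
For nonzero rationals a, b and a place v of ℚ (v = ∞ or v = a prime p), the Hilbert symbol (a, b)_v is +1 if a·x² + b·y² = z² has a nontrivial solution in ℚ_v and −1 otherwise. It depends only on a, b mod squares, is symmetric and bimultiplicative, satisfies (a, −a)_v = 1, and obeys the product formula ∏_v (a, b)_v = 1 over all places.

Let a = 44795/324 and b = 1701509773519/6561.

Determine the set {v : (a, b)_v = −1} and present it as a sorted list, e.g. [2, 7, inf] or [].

[2, 29, 31, 43]

(a, b) ≡ (155, 21199) mod (ℚ^×)²; places V = {2, 3, 5, 17, 29, 31, 43, ∞}.
(a,b)_17: α=2, u≡2; β=5, v≡14 (mod 17); (2|17)=+1, (14|17)=-1; sign (−1)^0·+1^5·-1^2 = +1.
(a,b)_43: α=0, u≡7; β=1, v≡8 (mod 43); (7|43)=-1, (8|43)=-1; sign (−1)^0·-1^1·-1^0 = -1.
(a,b)_29: α=0, u≡27; β=1, v≡20 (mod 29); (27|29)=-1, (20|29)=+1; sign (−1)^0·-1^1·+1^0 = -1.
(a,b)_∞: sgn(155)=+, sgn(21199)=+, so +1.
(a,b)_3: α=-4, u≡2; β=-8, v≡1 (mod 3); (2|3)=-1, (1|3)=+1; sign (−1)^0·-1^-8·+1^-4 = +1.
(a,b)_5: α=1, u≡1; β=0, v≡4 (mod 5); (1|5)=+1, (4|5)=+1; sign (−1)^0·+1^0·+1^1 = +1.
(a,b)_2: α=-2, β=0; u≡3, v≡7 (mod 8); ε(u)ε(v)=1·1, αω(v)=-2·0, βω(u)=0·1; sum ≡ 1  ⇒  -1.
(a,b)_31: α=1, u≡8; β=2, v≡6 (mod 31); (8|31)=+1, (6|31)=-1; sign (−1)^0·+1^2·-1^1 = -1.
|Ram(155, 21199)| = 4, even; anisotropic at {2, 29, 31, 43}.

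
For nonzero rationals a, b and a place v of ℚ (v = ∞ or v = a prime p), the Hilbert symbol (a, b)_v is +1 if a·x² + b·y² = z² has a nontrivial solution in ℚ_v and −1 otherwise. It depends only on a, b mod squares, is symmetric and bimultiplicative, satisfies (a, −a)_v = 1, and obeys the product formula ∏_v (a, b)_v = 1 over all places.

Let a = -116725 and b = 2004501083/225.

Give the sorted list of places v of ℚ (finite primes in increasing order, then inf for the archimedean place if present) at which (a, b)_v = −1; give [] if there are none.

(a, b) ≡ (-4669, 7163) mod (ℚ^×)²; places V = {2, 3, 5, 7, 13, 19, 23, 29, ∞}.
(a,b)_19: α=0, u≡11; β=1, v≡9 (mod 19); (11|19)=+1, (9|19)=+1; sign (−1)^0·+1^1·+1^0 = +1.
(a,b)_5: α=2, u≡1; β=-2, v≡2 (mod 5); (1|5)=+1, (2|5)=-1; sign (−1)^0·+1^-2·-1^2 = +1.
(a,b)_2: α=0, β=0; u≡3, v≡3 (mod 8); ε(u)ε(v)=1·1, αω(v)=0·1, βω(u)=0·1; sum ≡ 1  ⇒  -1.
(a,b)_13: α=0, u≡2; β=1, v≡7 (mod 13); (2|13)=-1, (7|13)=-1; sign (−1)^0·-1^1·-1^0 = -1.
(a,b)_3: α=0, u≡2; β=-2, v≡2 (mod 3); (2|3)=-1, (2|3)=-1; sign (−1)^0·-1^-2·-1^0 = +1.
(a,b)_29: α=1, u≡6; β=1, v≡11 (mod 29); (6|29)=+1, (11|29)=-1; sign (−1)^0·+1^1·-1^1 = -1.
(a,b)_7: α=1, u≡6; β=0, v≡4 (mod 7); (6|7)=-1, (4|7)=+1; sign (−1)^0·-1^0·+1^1 = +1.
(a,b)_∞: sgn(-4669)=−, sgn(7163)=+, so +1.
(a,b)_23: α=1, u≡8; β=4, v≡21 (mod 23); (8|23)=+1, (21|23)=-1; sign (−1)^0·+1^4·-1^1 = -1.
Ram(-4669, 7163) = {2, 13, 23, 29}; no ℚ_2-point on the conic.

[2, 13, 23, 29]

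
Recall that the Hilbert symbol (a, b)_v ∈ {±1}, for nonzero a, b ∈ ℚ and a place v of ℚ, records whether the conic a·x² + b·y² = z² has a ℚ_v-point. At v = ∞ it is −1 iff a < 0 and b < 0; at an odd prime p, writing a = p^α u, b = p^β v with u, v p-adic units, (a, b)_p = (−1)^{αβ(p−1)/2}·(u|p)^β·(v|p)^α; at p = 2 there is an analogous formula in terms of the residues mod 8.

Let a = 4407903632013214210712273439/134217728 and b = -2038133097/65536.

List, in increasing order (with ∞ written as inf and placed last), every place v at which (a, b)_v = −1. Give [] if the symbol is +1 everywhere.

Mod squares: a ≡ 49742, b ≡ -57057. Check v ∈ {∞, 2, 3, 7, 11, 13, 17, 19}.
v=∞: 49742 > 0 and -57057 < 0  ⇒  (a,b)_∞ = +1.
v=19: a=19^3·(≡15), b=19^1·(≡15) mod 19; (15|19)=-1, (15|19)=-1; (−1)^{3·1·9}·(-1)^1·(-1)^3 = -1.
v=7: a=7^7·(≡4), b=7^3·(≡2) mod 7; (4|7)=+1, (2|7)=+1; (−1)^{7·3·3}·(+1)^3·(+1)^7 = -1.
v=3: a=3^10·(≡2), b=3^7·(≡1) mod 3; (2|3)=-1, (1|3)=+1; (−1)^{10·7·1}·(-1)^7·(+1)^10 = -1.
v=2: v_2(a)=-27, v_2(b)=-16; units ≡ 7, 7 (mod 8); ε·ε+αω+βω = 1·1+-27·0+-16·0 ≡ 1  ⇒  (a,b)_2 = -1.
v=17: a=17^1·(≡9), b=17^0·(≡14) mod 17; (9|17)=+1, (14|17)=-1; (−1)^{1·0·8}·(+1)^0·(-1)^1 = -1.
v=11: a=11^5·(≡9), b=11^1·(≡1) mod 11; (9|11)=+1, (1|11)=+1; (−1)^{5·1·5}·(+1)^1·(+1)^5 = -1.
v=13: a=13^6·(≡10), b=13^1·(≡8) mod 13; (10|13)=+1, (8|13)=-1; (−1)^{6·1·6}·(+1)^1·(-1)^6 = +1.
Ram(49742, -57057) = {2, 3, 7, 11, 17, 19}; no ℚ_2-point on the conic.

[2, 3, 7, 11, 17, 19]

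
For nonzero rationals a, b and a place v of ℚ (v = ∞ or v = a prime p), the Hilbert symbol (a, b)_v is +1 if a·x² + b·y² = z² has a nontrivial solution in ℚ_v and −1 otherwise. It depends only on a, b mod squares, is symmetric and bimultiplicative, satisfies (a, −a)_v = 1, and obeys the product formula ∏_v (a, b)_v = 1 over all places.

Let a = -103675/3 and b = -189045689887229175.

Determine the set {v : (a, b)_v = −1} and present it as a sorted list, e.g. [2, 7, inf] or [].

(a, b) ≡ (-12441, -44863) mod (ℚ^×)²; places V = {2, 3, 5, 7, 11, 13, 17, 29, ∞}.
(a,b)_17: α=0, u≡14; β=1, v≡1 (mod 17); (14|17)=-1, (1|17)=+1; sign (−1)^0·-1^1·+1^0 = -1.
(a,b)_11: α=1, u≡8; β=4, v≡10 (mod 11); (8|11)=-1, (10|11)=-1; sign (−1)^0·-1^4·-1^1 = -1.
(a,b)_3: α=-1, u≡2; β=4, v≡2 (mod 3); (2|3)=-1, (2|3)=-1; sign (−1)^0·-1^4·-1^-1 = -1.
(a,b)_5: α=2, u≡1; β=2, v≡3 (mod 5); (1|5)=+1, (3|5)=-1; sign (−1)^0·+1^2·-1^2 = +1.
(a,b)_13: α=1, u≡11; β=3, v≡5 (mod 13); (11|13)=-1, (5|13)=-1; sign (−1)^0·-1^3·-1^1 = +1.
(a,b)_∞: sgn(-12441)=−, sgn(-44863)=−, so -1.
(a,b)_7: α=0, u≡3; β=1, v≡3 (mod 7); (3|7)=-1, (3|7)=-1; sign (−1)^0·-1^1·-1^0 = -1.
(a,b)_29: α=1, u≡7; β=3, v≡14 (mod 29); (7|29)=+1, (14|29)=-1; sign (−1)^0·+1^3·-1^1 = -1.
(a,b)_2: α=0, β=0; u≡7, v≡1 (mod 8); ε(u)ε(v)=1·0, αω(v)=0·0, βω(u)=0·0; sum ≡ 0  ⇒  +1.
|Ram(-12441, -44863)| = 6, even; anisotropic at {3, 7, 11, 17, 29, ∞}.

[3, 7, 11, 17, 29, inf]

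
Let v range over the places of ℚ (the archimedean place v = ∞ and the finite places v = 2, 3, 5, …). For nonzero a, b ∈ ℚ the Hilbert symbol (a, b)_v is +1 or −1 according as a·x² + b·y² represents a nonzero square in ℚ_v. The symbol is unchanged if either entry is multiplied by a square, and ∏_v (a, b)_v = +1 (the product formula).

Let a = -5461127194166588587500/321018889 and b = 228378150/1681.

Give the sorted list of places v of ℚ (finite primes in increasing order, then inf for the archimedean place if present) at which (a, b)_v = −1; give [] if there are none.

[2, 3, 7, 13]

Mod squares: a ≡ -715, b ≡ 6006. Check v ∈ {∞, 2, 3, 5, 7, 11, 13, 17, 19, 23, 41, 53}.
v=5: a=5^5·(≡3), b=5^2·(≡1) mod 5; (3|5)=-1, (1|5)=+1; (−1)^{5·2·2}·(-1)^2·(+1)^5 = +1.
v=2: v_2(a)=2, v_2(b)=1; units ≡ 5, 3 (mod 8); ε·ε+αω+βω = 0·1+2·1+1·1 ≡ 1  ⇒  (a,b)_2 = -1.
v=19: a=19^-2·(≡5), b=19^0·(≡14) mod 19; (5|19)=+1, (14|19)=-1; (−1)^{-2·0·9}·(+1)^0·(-1)^-2 = +1.
v=41: a=41^-2·(≡4), b=41^-2·(≡32) mod 41; (4|41)=+1, (32|41)=+1; (−1)^{-2·-2·20}·(+1)^-2·(+1)^-2 = +1.
v=11: a=11^5·(≡9), b=11^1·(≡7) mod 11; (9|11)=+1, (7|11)=-1; (−1)^{5·1·5}·(+1)^1·(-1)^5 = +1.
v=17: a=17^2·(≡9), b=17^0·(≡10) mod 17; (9|17)=+1, (10|17)=-1; (−1)^{2·0·8}·(+1)^0·(-1)^2 = +1.
v=∞: -715 < 0 and 6006 > 0  ⇒  (a,b)_∞ = +1.
v=3: a=3^2·(≡2), b=3^3·(≡1) mod 3; (2|3)=-1, (1|3)=+1; (−1)^{2·3·1}·(-1)^3·(+1)^2 = -1.
v=53: a=53^2·(≡3), b=53^0·(≡47) mod 53; (3|53)=-1, (47|53)=+1; (−1)^{2·0·26}·(-1)^0·(+1)^2 = +1.
v=13: a=13^5·(≡9), b=13^3·(≡7) mod 13; (9|13)=+1, (7|13)=-1; (−1)^{5·3·6}·(+1)^3·(-1)^5 = -1.
v=7: a=7^0·(≡5), b=7^1·(≡4) mod 7; (5|7)=-1, (4|7)=+1; (−1)^{0·1·3}·(-1)^1·(+1)^0 = -1.
v=23: a=23^-2·(≡22), b=23^0·(≡9) mod 23; (22|23)=-1, (9|23)=+1; (−1)^{-2·0·11}·(-1)^0·(+1)^-2 = +1.
|Ram(-715, 6006)| = 4, even; anisotropic at {2, 3, 7, 13}.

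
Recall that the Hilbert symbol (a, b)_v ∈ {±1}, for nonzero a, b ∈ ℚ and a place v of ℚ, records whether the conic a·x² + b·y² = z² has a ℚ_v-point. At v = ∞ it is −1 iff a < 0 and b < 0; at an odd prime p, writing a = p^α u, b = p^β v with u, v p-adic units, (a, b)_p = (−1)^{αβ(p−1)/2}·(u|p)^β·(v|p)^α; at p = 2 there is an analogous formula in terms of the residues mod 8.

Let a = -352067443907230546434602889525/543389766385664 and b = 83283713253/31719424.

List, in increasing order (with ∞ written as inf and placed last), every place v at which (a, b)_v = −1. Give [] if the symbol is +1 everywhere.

[2, 23, 37, 43]

Mod squares: a ≡ -1022626, b ≡ 39997. Check v ∈ {∞, 2, 3, 5, 11, 13, 23, 37, 43, 47}.
v=13: a=13^4·(≡6), b=13^2·(≡10) mod 13; (6|13)=-1, (10|13)=+1; (−1)^{4·2·6}·(-1)^2·(+1)^4 = +1.
v=47: a=47^3·(≡36), b=47^1·(≡30) mod 47; (36|47)=+1, (30|47)=-1; (−1)^{3·1·23}·(+1)^1·(-1)^3 = +1.
v=5: a=5^2·(≡1), b=5^0·(≡2) mod 5; (1|5)=+1, (2|5)=-1; (−1)^{2·0·2}·(+1)^0·(-1)^2 = +1.
v=37: a=37^6·(≡22), b=37^3·(≡19) mod 37; (22|37)=-1, (19|37)=-1; (−1)^{6·3·18}·(-1)^3·(-1)^6 = -1.
v=3: a=3^16·(≡2), b=3^2·(≡1) mod 3; (2|3)=-1, (1|3)=+1; (−1)^{16·2·1}·(-1)^2·(+1)^16 = +1.
v=∞: -1022626 < 0 and 39997 > 0  ⇒  (a,b)_∞ = +1.
v=23: a=23^-3·(≡20), b=23^1·(≡10) mod 23; (20|23)=-1, (10|23)=-1; (−1)^{-3·1·11}·(-1)^1·(-1)^-3 = -1.
v=11: a=11^-3·(≡2), b=11^-2·(≡5) mod 11; (2|11)=-1, (5|11)=+1; (−1)^{-3·-2·5}·(-1)^-2·(+1)^-3 = +1.
v=2: v_2(a)=-25, v_2(b)=-18; units ≡ 7, 5 (mod 8); ε·ε+αω+βω = 1·0+-25·1+-18·0 ≡ 1  ⇒  (a,b)_2 = -1.
v=43: a=43^1·(≡15), b=43^0·(≡33) mod 43; (15|43)=+1, (33|43)=-1; (−1)^{1·0·21}·(+1)^0·(-1)^1 = -1.
(-1022626, 39997 / ℚ) ramifies at {2, 23, 37, 43}: a division algebra.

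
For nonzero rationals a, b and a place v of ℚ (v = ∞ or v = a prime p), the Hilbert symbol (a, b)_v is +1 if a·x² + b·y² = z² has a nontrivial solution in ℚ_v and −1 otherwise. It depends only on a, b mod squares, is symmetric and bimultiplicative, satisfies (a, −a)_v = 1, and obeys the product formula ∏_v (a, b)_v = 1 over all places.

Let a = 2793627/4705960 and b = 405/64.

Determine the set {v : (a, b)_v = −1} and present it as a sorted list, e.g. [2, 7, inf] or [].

(a, b) ≡ (3230, 5) mod (ℚ^×)²; places V = {2, 3, 5, 7, 17, 19, 31, ∞}.
(a,b)_31: α=2, u≡11; β=0, v≡1 (mod 31); (11|31)=-1, (1|31)=+1; sign (−1)^0·-1^0·+1^2 = +1.
(a,b)_2: α=-3, β=-6; u≡7, v≡5 (mod 8); ε(u)ε(v)=1·0, αω(v)=-3·1, βω(u)=-6·0; sum ≡ 1  ⇒  -1.
(a,b)_∞: sgn(3230)=+, sgn(5)=+, so +1.
(a,b)_19: α=1, u≡15; β=0, v≡9 (mod 19); (15|19)=-1, (9|19)=+1; sign (−1)^0·-1^0·+1^1 = +1.
(a,b)_3: α=2, u≡2; β=4, v≡2 (mod 3); (2|3)=-1, (2|3)=-1; sign (−1)^0·-1^4·-1^2 = +1.
(a,b)_17: α=1, u≡3; β=0, v≡5 (mod 17); (3|17)=-1, (5|17)=-1; sign (−1)^0·-1^0·-1^1 = -1.
(a,b)_5: α=-1, u≡1; β=1, v≡4 (mod 5); (1|5)=+1, (4|5)=+1; sign (−1)^0·+1^1·+1^-1 = +1.
(a,b)_7: α=-6, u≡5; β=0, v≡6 (mod 7); (5|7)=-1, (6|7)=-1; sign (−1)^0·-1^0·-1^-6 = +1.
Ram(3230, 5) = {2, 17}; no ℚ_2-point on the conic.

[2, 17]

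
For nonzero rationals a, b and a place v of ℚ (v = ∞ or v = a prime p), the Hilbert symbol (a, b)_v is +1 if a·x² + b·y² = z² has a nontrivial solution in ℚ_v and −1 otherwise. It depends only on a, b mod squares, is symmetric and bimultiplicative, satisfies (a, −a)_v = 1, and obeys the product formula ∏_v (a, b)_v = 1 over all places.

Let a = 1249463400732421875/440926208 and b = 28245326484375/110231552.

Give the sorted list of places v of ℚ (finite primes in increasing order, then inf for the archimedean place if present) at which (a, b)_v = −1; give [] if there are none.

Mod squares: a ≡ 1430, b ≡ 110. Check v ∈ {∞, 2, 3, 5, 7, 11, 13, 29}.
v=3: a=3^2·(≡2), b=3^4·(≡2) mod 3; (2|3)=-1, (2|3)=-1; (−1)^{2·4·1}·(-1)^4·(-1)^2 = +1.
v=2: v_2(a)=-19, v_2(b)=-17; units ≡ 3, 7 (mod 8); ε·ε+αω+βω = 1·1+-19·0+-17·1 ≡ 0  ⇒  (a,b)_2 = +1.
v=11: a=11^1·(≡4), b=11^1·(≡6) mod 11; (4|11)=+1, (6|11)=-1; (−1)^{1·1·5}·(+1)^1·(-1)^1 = +1.
v=13: a=13^3·(≡5), b=13^2·(≡5) mod 13; (5|13)=-1, (5|13)=-1; (−1)^{3·2·6}·(-1)^2·(-1)^3 = -1.
v=29: a=29^-2·(≡23), b=29^-2·(≡28) mod 29; (23|29)=+1, (28|29)=+1; (−1)^{-2·-2·14}·(+1)^-2·(+1)^-2 = +1.
v=∞: 1430 > 0 and 110 > 0  ⇒  (a,b)_∞ = +1.
v=5: a=5^11·(≡4), b=5^7·(≡2) mod 5; (4|5)=+1, (2|5)=-1; (−1)^{11·7·2}·(+1)^7·(-1)^11 = -1.
v=7: a=7^6·(≡2), b=7^4·(≡6) mod 7; (2|7)=+1, (6|7)=-1; (−1)^{6·4·3}·(+1)^4·(-1)^6 = +1.
|Ram(1430, 110)| = 2, even; anisotropic at {5, 13}.

[5, 13]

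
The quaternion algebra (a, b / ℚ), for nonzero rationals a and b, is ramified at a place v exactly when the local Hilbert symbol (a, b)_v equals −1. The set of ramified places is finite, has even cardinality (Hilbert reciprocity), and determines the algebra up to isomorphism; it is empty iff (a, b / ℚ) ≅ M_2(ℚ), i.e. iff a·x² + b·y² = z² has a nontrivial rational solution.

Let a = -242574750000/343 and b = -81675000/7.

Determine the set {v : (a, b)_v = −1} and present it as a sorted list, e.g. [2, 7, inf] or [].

[5, 7, 11, inf]

Mod squares: a ≡ -77, b ≡ -210. Check v ∈ {∞, 2, 3, 5, 7, 11}.
v=3: a=3^6·(≡1), b=3^3·(≡2) mod 3; (1|3)=+1, (2|3)=-1; (−1)^{6·3·1}·(+1)^3·(-1)^6 = +1.
v=2: v_2(a)=4, v_2(b)=3; units ≡ 3, 7 (mod 8); ε·ε+αω+βω = 1·1+4·0+3·1 ≡ 0  ⇒  (a,b)_2 = +1.
v=5: a=5^6·(≡2), b=5^5·(≡2) mod 5; (2|5)=-1, (2|5)=-1; (−1)^{6·5·2}·(-1)^5·(-1)^6 = -1.
v=11: a=11^3·(≡1), b=11^2·(≡10) mod 11; (1|11)=+1, (10|11)=-1; (−1)^{3·2·5}·(+1)^2·(-1)^3 = -1.
v=7: a=7^-3·(≡5), b=7^-1·(≡6) mod 7; (5|7)=-1, (6|7)=-1; (−1)^{-3·-1·3}·(-1)^-1·(-1)^-3 = -1.
v=∞: -77 < 0 and -210 < 0  ⇒  (a,b)_∞ = -1.
|Ram(-77, -210)| = 4, even; anisotropic at {5, 7, 11, ∞}.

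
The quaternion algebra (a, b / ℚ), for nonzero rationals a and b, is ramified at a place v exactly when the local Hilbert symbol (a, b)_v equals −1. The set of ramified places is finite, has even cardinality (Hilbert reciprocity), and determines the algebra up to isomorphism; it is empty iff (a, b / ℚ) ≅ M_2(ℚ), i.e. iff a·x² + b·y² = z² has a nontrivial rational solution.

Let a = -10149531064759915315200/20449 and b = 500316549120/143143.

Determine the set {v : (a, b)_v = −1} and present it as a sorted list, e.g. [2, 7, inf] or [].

Mod squares: a ≡ -7567, b ≡ 1172885. Check v ∈ {∞, 2, 3, 5, 7, 11, 13, 23, 31, 47}.
v=2: v_2(a)=16, v_2(b)=12; units ≡ 1, 5 (mod 8); ε·ε+αω+βω = 0·0+16·1+12·0 ≡ 0  ⇒  (a,b)_2 = +1.
v=3: a=3^6·(≡2), b=3^6·(≡2) mod 3; (2|3)=-1, (2|3)=-1; (−1)^{6·6·1}·(-1)^6·(-1)^6 = +1.
v=7: a=7^1·(≡1), b=7^-1·(≡5) mod 7; (1|7)=+1, (5|7)=-1; (−1)^{1·-1·3}·(+1)^-1·(-1)^1 = +1.
v=11: a=11^-2·(≡3), b=11^-2·(≡6) mod 11; (3|11)=+1, (6|11)=-1; (−1)^{-2·-2·5}·(+1)^-2·(-1)^-2 = +1.
v=47: a=47^3·(≡4), b=47^1·(≡5) mod 47; (4|47)=+1, (5|47)=-1; (−1)^{3·1·23}·(+1)^1·(-1)^3 = +1.
v=∞: -7567 < 0 and 1172885 > 0  ⇒  (a,b)_∞ = +1.
v=23: a=23^3·(≡3), b=23^1·(≡6) mod 23; (3|23)=+1, (6|23)=+1; (−1)^{3·1·11}·(+1)^1·(+1)^3 = -1.
v=13: a=13^-2·(≡10), b=13^-2·(≡12) mod 13; (10|13)=+1, (12|13)=+1; (−1)^{-2·-2·6}·(+1)^-2·(+1)^-2 = +1.
v=31: a=31^2·(≡2), b=31^1·(≡13) mod 31; (2|31)=+1, (13|31)=-1; (−1)^{2·1·15}·(+1)^1·(-1)^2 = +1.
v=5: a=5^2·(≡3), b=5^1·(≡3) mod 5; (3|5)=-1, (3|5)=-1; (−1)^{2·1·2}·(-1)^1·(-1)^2 = -1.
Ram(-7567, 1172885) = {5, 23}; no ℚ_5-point on the conic.

[5, 23]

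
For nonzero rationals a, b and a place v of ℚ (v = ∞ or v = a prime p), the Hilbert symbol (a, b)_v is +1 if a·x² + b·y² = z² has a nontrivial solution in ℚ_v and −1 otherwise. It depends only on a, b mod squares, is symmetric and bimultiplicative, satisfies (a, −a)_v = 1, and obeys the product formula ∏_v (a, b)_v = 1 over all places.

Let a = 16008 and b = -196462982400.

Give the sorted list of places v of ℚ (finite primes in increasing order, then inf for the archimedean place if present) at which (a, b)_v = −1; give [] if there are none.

(a, b) ≡ (4002, -69) mod (ℚ^×)²; places V = {2, 3, 5, 23, 29, ∞}.
(a,b)_2: α=3, β=8; u≡1, v≡3 (mod 8); ε(u)ε(v)=0·1, αω(v)=3·1, βω(u)=8·0; sum ≡ 1  ⇒  -1.
(a,b)_29: α=1, u≡1; β=2, v≡26 (mod 29); (1|29)=+1, (26|29)=-1; sign (−1)^0·+1^2·-1^1 = -1.
(a,b)_5: α=0, u≡3; β=2, v≡4 (mod 5); (3|5)=-1, (4|5)=+1; sign (−1)^0·-1^2·+1^0 = +1.
(a,b)_∞: sgn(4002)=+, sgn(-69)=−, so +1.
(a,b)_23: α=1, u≡6; β=3, v≡19 (mod 23); (6|23)=+1, (19|23)=-1; sign (−1)^1·+1^3·-1^1 = +1.
(a,b)_3: α=1, u≡2; β=1, v≡1 (mod 3); (2|3)=-1, (1|3)=+1; sign (−1)^1·-1^1·+1^1 = +1.
(4002, -69 / ℚ) ramifies at {2, 29}: a division algebra.

[2, 29]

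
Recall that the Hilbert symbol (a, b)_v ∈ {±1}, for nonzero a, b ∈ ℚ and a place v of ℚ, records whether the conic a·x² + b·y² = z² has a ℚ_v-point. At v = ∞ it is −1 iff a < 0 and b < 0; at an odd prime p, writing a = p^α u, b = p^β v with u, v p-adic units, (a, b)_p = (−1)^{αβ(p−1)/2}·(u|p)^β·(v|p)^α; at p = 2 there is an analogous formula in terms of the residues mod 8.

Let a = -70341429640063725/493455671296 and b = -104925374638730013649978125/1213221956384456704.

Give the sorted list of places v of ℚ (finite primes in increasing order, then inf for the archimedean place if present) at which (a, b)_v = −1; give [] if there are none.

Mod squares: a ≡ -741, b ≡ -165. Check v ∈ {∞, 2, 3, 5, 7, 11, 13, 19}.
v=7: a=7^-6·(≡2), b=7^-10·(≡3) mod 7; (2|7)=+1, (3|7)=-1; (−1)^{-6·-10·3}·(+1)^-10·(-1)^-6 = +1.
v=11: a=11^2·(≡7), b=11^1·(≡2) mod 11; (7|11)=-1, (2|11)=-1; (−1)^{2·1·5}·(-1)^1·(-1)^2 = -1.
v=5: a=5^2·(≡1), b=5^5·(≡3) mod 5; (1|5)=+1, (3|5)=-1; (−1)^{2·5·2}·(+1)^5·(-1)^2 = +1.
v=3: a=3^23·(≡2), b=3^35·(≡2) mod 3; (2|3)=-1, (2|3)=-1; (−1)^{23·35·1}·(-1)^35·(-1)^23 = -1.
v=13: a=13^1·(≡7), b=13^2·(≡12) mod 13; (7|13)=-1, (12|13)=+1; (−1)^{1·2·6}·(-1)^2·(+1)^1 = +1.
v=∞: -741 < 0 and -165 < 0  ⇒  (a,b)_∞ = -1.
v=2: v_2(a)=-22, v_2(b)=-32; units ≡ 3, 3 (mod 8); ε·ε+αω+βω = 1·1+-22·1+-32·1 ≡ 1  ⇒  (a,b)_2 = -1.
v=19: a=19^1·(≡13), b=19^2·(≡7) mod 19; (13|19)=-1, (7|19)=+1; (−1)^{1·2·9}·(-1)^2·(+1)^1 = +1.
(-741, -165 / ℚ) ramifies at {2, 3, 11, ∞}: a division algebra.

[2, 3, 11, inf]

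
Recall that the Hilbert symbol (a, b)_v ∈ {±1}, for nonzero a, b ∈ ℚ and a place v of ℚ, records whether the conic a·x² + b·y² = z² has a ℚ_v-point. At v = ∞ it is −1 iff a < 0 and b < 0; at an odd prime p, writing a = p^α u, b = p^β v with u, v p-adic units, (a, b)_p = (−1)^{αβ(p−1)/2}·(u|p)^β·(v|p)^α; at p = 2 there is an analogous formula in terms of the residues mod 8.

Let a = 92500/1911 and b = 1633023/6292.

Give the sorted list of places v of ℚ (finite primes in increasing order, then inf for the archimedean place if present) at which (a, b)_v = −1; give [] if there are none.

[2, 37]

Mod squares: a ≡ 1443, b ≡ 91. Check v ∈ {∞, 2, 3, 5, 7, 11, 13, 23, 37}.
v=7: a=7^-2·(≡4), b=7^3·(≡6) mod 7; (4|7)=+1, (6|7)=-1; (−1)^{-2·3·3}·(+1)^3·(-1)^-2 = +1.
v=2: v_2(a)=2, v_2(b)=-2; units ≡ 3, 3 (mod 8); ε·ε+αω+βω = 1·1+2·1+-2·1 ≡ 1  ⇒  (a,b)_2 = -1.
v=11: a=11^0·(≡7), b=11^-2·(≡5) mod 11; (7|11)=-1, (5|11)=+1; (−1)^{0·-2·5}·(-1)^-2·(+1)^0 = +1.
v=13: a=13^-1·(≡11), b=13^-1·(≡5) mod 13; (11|13)=-1, (5|13)=-1; (−1)^{-1·-1·6}·(-1)^-1·(-1)^-1 = +1.
v=∞: 1443 > 0 and 91 > 0  ⇒  (a,b)_∞ = +1.
v=37: a=37^1·(≡24), b=37^0·(≡14) mod 37; (24|37)=-1, (14|37)=-1; (−1)^{1·0·18}·(-1)^0·(-1)^1 = -1.
v=3: a=3^-1·(≡1), b=3^2·(≡1) mod 3; (1|3)=+1, (1|3)=+1; (−1)^{-1·2·1}·(+1)^2·(+1)^-1 = +1.
v=23: a=23^0·(≡20), b=23^2·(≡11) mod 23; (20|23)=-1, (11|23)=-1; (−1)^{0·2·11}·(-1)^2·(-1)^0 = +1.
v=5: a=5^4·(≡3), b=5^0·(≡4) mod 5; (3|5)=-1, (4|5)=+1; (−1)^{4·0·2}·(-1)^0·(+1)^4 = +1.
|Ram(1443, 91)| = 2, even; anisotropic at {2, 37}.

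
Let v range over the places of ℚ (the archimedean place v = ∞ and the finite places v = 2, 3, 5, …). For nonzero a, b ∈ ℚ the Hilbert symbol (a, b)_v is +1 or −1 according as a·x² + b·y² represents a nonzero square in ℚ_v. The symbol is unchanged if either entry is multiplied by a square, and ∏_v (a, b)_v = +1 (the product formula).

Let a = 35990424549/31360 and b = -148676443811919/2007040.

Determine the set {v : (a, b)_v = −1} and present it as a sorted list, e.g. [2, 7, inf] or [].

[2, 17, 19, 37]

Mod squares: a ≡ 21090, b ≡ -119510. Check v ∈ {∞, 2, 3, 5, 7, 17, 19, 37}.
v=37: a=37^1·(≡20), b=37^1·(≡11) mod 37; (20|37)=-1, (11|37)=+1; (−1)^{1·1·18}·(-1)^1·(+1)^1 = -1.
v=3: a=3^11·(≡1), b=3^16·(≡1) mod 3; (1|3)=+1, (1|3)=+1; (−1)^{11·16·1}·(+1)^16·(+1)^11 = +1.
v=7: a=7^-2·(≡3), b=7^-2·(≡4) mod 7; (3|7)=-1, (4|7)=+1; (−1)^{-2·-2·3}·(-1)^-2·(+1)^-2 = +1.
v=5: a=5^-1·(≡2), b=5^-1·(≡2) mod 5; (2|5)=-1, (2|5)=-1; (−1)^{-1·-1·2}·(-1)^-1·(-1)^-1 = +1.
v=∞: 21090 > 0 and -119510 < 0  ⇒  (a,b)_∞ = +1.
v=17: a=17^2·(≡12), b=17^3·(≡15) mod 17; (12|17)=-1, (15|17)=+1; (−1)^{2·3·8}·(-1)^3·(+1)^2 = -1.
v=2: v_2(a)=-7, v_2(b)=-13; units ≡ 1, 5 (mod 8); ε·ε+αω+βω = 0·0+-7·1+-13·0 ≡ 1  ⇒  (a,b)_2 = -1.
v=19: a=19^1·(≡15), b=19^1·(≡10) mod 19; (15|19)=-1, (10|19)=-1; (−1)^{1·1·9}·(-1)^1·(-1)^1 = -1.
|Ram(21090, -119510)| = 4, even; anisotropic at {2, 17, 19, 37}.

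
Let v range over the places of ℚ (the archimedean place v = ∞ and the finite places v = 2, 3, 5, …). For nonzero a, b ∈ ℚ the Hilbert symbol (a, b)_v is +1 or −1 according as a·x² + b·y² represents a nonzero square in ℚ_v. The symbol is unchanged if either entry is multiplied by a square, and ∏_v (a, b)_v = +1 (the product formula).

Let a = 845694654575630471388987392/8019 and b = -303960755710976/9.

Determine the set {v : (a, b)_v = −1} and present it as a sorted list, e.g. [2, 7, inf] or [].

(a, b) ≡ (4807, -1554371) mod (ℚ^×)²; places V = {2, 3, 7, 11, 13, 19, 23, 29, 31, ∞}.
(a,b)_7: α=2, u≡3; β=1, v≡2 (mod 7); (3|7)=-1, (2|7)=+1; sign (−1)^0·-1^1·+1^2 = -1.
(a,b)_2: α=22, β=10; u≡7, v≡5 (mod 8); ε(u)ε(v)=1·0, αω(v)=22·1, βω(u)=10·0; sum ≡ 0  ⇒  +1.
(a,b)_19: α=5, u≡7; β=3, v≡16 (mod 19); (7|19)=+1, (16|19)=+1; sign (−1)^1·+1^3·+1^5 = -1.
(a,b)_29: α=2, u≡5; β=1, v≡1 (mod 29); (5|29)=+1, (1|29)=+1; sign (−1)^0·+1^1·+1^2 = +1.
(a,b)_31: α=2, u≡16; β=1, v≡17 (mod 31); (16|31)=+1, (17|31)=-1; sign (−1)^0·+1^1·-1^2 = +1.
(a,b)_3: α=-6, u≡1; β=-2, v≡1 (mod 3); (1|3)=+1, (1|3)=+1; sign (−1)^0·+1^-2·+1^-6 = +1.
(a,b)_23: α=3, u≡6; β=2, v≡21 (mod 23); (6|23)=+1, (21|23)=-1; sign (−1)^0·+1^2·-1^3 = -1.
(a,b)_∞: sgn(4807)=+, sgn(-1554371)=−, so +1.
(a,b)_11: α=-1, u≡2; β=0, v≡6 (mod 11); (2|11)=-1, (6|11)=-1; sign (−1)^0·-1^0·-1^-1 = -1.
(a,b)_13: α=2, u≡10; β=1, v≡11 (mod 13); (10|13)=+1, (11|13)=-1; sign (−1)^0·+1^1·-1^2 = +1.
|Ram(4807, -1554371)| = 4, even; anisotropic at {7, 11, 19, 23}.

[7, 11, 19, 23]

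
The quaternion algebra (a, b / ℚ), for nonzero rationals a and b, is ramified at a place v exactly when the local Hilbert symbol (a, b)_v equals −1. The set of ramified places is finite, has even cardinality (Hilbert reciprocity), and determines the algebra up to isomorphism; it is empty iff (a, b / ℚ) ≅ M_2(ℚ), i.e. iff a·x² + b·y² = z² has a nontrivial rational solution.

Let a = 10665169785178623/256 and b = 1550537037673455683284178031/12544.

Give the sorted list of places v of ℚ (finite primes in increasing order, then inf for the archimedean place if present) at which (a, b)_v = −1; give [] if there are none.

[2, 3, 11, 29]

Mod squares: a ≡ 147407, b ≡ 8151. Check v ∈ {∞, 2, 3, 7, 11, 13, 17, 19, 23, 29}.
v=23: a=23^1·(≡20), b=23^2·(≡18) mod 23; (20|23)=-1, (18|23)=+1; (−1)^{1·2·11}·(-1)^2·(+1)^1 = +1.
v=7: a=7^0·(≡2), b=7^-2·(≡5) mod 7; (2|7)=+1, (5|7)=-1; (−1)^{0·-2·3}·(+1)^-2·(-1)^0 = +1.
v=13: a=13^3·(≡4), b=13^5·(≡4) mod 13; (4|13)=+1, (4|13)=+1; (−1)^{3·5·6}·(+1)^5·(+1)^3 = +1.
v=2: v_2(a)=-8, v_2(b)=-8; units ≡ 7, 7 (mod 8); ε·ε+αω+βω = 1·1+-8·0+-8·0 ≡ 1  ⇒  (a,b)_2 = -1.
v=3: a=3^4·(≡2), b=3^5·(≡2) mod 3; (2|3)=-1, (2|3)=-1; (−1)^{4·5·1}·(-1)^5·(-1)^4 = -1.
v=17: a=17^1·(≡13), b=17^2·(≡15) mod 17; (13|17)=+1, (15|17)=+1; (−1)^{1·2·8}·(+1)^2·(+1)^1 = +1.
v=29: a=29^1·(≡2), b=29^2·(≡8) mod 29; (2|29)=-1, (8|29)=-1; (−1)^{1·2·14}·(-1)^2·(-1)^1 = -1.
v=11: a=11^4·(≡6), b=11^7·(≡5) mod 11; (6|11)=-1, (5|11)=+1; (−1)^{4·7·5}·(-1)^7·(+1)^4 = -1.
v=∞: 147407 > 0 and 8151 > 0  ⇒  (a,b)_∞ = +1.
v=19: a=19^2·(≡17), b=19^3·(≡6) mod 19; (17|19)=+1, (6|19)=+1; (−1)^{2·3·9}·(+1)^3·(+1)^2 = +1.
(147407, 8151 / ℚ) ramifies at {2, 3, 11, 29}: a division algebra.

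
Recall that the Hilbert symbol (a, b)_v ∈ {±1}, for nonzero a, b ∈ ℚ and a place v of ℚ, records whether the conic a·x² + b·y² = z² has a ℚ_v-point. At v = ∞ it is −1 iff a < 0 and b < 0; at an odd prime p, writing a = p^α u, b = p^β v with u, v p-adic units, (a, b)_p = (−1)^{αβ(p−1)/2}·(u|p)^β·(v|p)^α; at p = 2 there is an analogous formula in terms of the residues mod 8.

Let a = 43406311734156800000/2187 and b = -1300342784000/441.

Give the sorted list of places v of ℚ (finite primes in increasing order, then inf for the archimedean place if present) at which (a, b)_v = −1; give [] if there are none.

[13, 17]

Mod squares: a ≡ 36465, b ≡ -65. Check v ∈ {∞, 2, 3, 5, 7, 11, 13, 17}.
v=5: a=5^5·(≡3), b=5^3·(≡3) mod 5; (3|5)=-1, (3|5)=-1; (−1)^{5·3·2}·(-1)^3·(-1)^5 = +1.
v=∞: 36465 > 0 and -65 < 0  ⇒  (a,b)_∞ = +1.
v=17: a=17^3·(≡12), b=17^2·(≡6) mod 17; (12|17)=-1, (6|17)=-1; (−1)^{3·2·8}·(-1)^2·(-1)^3 = -1.
v=11: a=11^1·(≡1), b=11^0·(≡4) mod 11; (1|11)=+1, (4|11)=+1; (−1)^{1·0·5}·(+1)^0·(+1)^1 = +1.
v=13: a=13^7·(≡12), b=13^3·(≡5) mod 13; (12|13)=+1, (5|13)=-1; (−1)^{7·3·6}·(+1)^3·(-1)^7 = -1.
v=3: a=3^-7·(≡2), b=3^-2·(≡1) mod 3; (2|3)=-1, (1|3)=+1; (−1)^{-7·-2·1}·(-1)^-2·(+1)^-7 = +1.
v=2: v_2(a)=12, v_2(b)=14; units ≡ 1, 7 (mod 8); ε·ε+αω+βω = 0·1+12·0+14·0 ≡ 0  ⇒  (a,b)_2 = +1.
v=7: a=7^0·(≡4), b=7^-2·(≡3) mod 7; (4|7)=+1, (3|7)=-1; (−1)^{0·-2·3}·(+1)^-2·(-1)^0 = +1.
|Ram(36465, -65)| = 2, even; anisotropic at {13, 17}.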